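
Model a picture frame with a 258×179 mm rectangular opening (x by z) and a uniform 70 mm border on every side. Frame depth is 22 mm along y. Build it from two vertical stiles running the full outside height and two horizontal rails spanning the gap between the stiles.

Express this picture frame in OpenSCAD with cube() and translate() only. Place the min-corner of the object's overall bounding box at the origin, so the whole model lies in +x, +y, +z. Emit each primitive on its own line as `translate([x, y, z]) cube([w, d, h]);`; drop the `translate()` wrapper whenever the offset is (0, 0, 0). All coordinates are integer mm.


cube([70, 22, 319]);
translate([328, 0, 0]) cube([70, 22, 319]);
translate([70, 0, 0]) cube([258, 22, 70]);
translate([70, 0, 249]) cube([258, 22, 70]);


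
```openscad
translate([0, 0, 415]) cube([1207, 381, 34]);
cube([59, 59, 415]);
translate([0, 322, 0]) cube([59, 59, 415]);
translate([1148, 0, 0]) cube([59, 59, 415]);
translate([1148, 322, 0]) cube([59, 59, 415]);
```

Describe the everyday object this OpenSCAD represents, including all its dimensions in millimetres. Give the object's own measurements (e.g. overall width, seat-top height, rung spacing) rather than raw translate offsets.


A long wooden bench with a 1207 mm (x) × 381 mm (y) seat, 34 mm thick, its top surface 449 mm above the floor. Four 59 mm square legs at the seat corners, flush with the edges, run from z = 0 to the seat underside.


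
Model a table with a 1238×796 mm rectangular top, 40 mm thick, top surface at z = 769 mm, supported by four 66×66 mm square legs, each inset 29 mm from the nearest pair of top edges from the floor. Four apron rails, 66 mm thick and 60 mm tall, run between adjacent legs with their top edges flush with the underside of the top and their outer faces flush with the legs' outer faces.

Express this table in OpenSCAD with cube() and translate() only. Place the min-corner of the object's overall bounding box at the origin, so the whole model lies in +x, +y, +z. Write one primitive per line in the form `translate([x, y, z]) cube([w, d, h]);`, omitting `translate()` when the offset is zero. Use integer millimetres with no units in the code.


translate([0, 0, 729]) cube([1238, 796, 40]);
translate([29, 29, 0]) cube([66, 66, 729]);
translate([1143, 29, 0]) cube([66, 66, 729]);
translate([29, 701, 0]) cube([66, 66, 729]);
translate([1143, 701, 0]) cube([66, 66, 729]);
translate([95, 29, 669]) cube([1048, 66, 60]);
translate([95, 701, 669]) cube([1048, 66, 60]);
translate([29, 95, 669]) cube([66, 606, 60]);
translate([1143, 95, 669]) cube([66, 606, 60]);


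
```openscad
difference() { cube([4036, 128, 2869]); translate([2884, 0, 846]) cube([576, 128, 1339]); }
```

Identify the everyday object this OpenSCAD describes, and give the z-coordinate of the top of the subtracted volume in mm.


A wall with a window opening. The window head height is 2185 mm.

A wall with a rectangular opening subtracted — a window. Sill at z = 846, opening 1339 mm tall, so the head is at 846 + 1339 = 2185 mm.


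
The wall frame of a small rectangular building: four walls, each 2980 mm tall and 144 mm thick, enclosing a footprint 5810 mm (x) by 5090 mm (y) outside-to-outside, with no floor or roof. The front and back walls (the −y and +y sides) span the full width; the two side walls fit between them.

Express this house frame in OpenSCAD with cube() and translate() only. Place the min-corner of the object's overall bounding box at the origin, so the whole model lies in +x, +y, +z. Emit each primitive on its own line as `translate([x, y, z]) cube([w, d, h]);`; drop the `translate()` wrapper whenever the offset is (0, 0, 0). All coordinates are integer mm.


cube([5810, 144, 2980]);
translate([0, 4946, 0]) cube([5810, 144, 2980]);
translate([0, 144, 0]) cube([144, 4802, 2980]);
translate([5666, 144, 0]) cube([144, 4802, 2980]);


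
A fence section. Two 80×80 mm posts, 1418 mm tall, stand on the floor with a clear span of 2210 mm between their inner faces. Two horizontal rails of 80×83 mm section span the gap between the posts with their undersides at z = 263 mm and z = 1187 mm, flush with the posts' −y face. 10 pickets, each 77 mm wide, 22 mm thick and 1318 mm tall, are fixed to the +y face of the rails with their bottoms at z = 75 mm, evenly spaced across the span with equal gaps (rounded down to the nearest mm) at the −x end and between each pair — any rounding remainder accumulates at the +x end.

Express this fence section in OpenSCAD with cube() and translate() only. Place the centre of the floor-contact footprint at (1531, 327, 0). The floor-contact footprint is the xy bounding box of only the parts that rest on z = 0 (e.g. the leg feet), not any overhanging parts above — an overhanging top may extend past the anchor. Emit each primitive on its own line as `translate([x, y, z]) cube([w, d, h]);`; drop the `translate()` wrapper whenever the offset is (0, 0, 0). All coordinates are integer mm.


translate([346, 287, 0]) cube([80, 80, 1418]);
translate([2636, 287, 0]) cube([80, 80, 1418]);
translate([426, 287, 263]) cube([2210, 80, 83]);
translate([426, 287, 1187]) cube([2210, 80, 83]);
translate([556, 367, 75]) cube([77, 22, 1318]);
translate([763, 367, 75]) cube([77, 22, 1318]);
translate([970, 367, 75]) cube([77, 22, 1318]);
translate([1177, 367, 75]) cube([77, 22, 1318]);
translate([1384, 367, 75]) cube([77, 22, 1318]);
translate([1591, 367, 75]) cube([77, 22, 1318]);
translate([1798, 367, 75]) cube([77, 22, 1318]);
translate([2005, 367, 75]) cube([77, 22, 1318]);
translate([2212, 367, 75]) cube([77, 22, 1318]);
translate([2419, 367, 75]) cube([77, 22, 1318]);


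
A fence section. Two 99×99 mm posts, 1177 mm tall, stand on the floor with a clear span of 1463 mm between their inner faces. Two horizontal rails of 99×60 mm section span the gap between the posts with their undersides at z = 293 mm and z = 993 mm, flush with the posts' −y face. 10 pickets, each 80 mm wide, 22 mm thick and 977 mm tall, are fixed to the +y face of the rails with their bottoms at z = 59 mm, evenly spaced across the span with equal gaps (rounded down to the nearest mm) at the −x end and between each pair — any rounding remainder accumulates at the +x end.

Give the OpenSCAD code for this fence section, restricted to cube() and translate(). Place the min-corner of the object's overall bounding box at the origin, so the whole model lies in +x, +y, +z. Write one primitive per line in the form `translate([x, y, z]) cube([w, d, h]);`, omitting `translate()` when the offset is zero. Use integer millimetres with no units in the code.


cube([99, 99, 1177]);
translate([1562, 0, 0]) cube([99, 99, 1177]);
translate([99, 0, 293]) cube([1463, 99, 60]);
translate([99, 0, 993]) cube([1463, 99, 60]);
translate([159, 99, 59]) cube([80, 22, 977]);
translate([299, 99, 59]) cube([80, 22, 977]);
translate([439, 99, 59]) cube([80, 22, 977]);
translate([579, 99, 59]) cube([80, 22, 977]);
translate([719, 99, 59]) cube([80, 22, 977]);
translate([859, 99, 59]) cube([80, 22, 977]);
translate([999, 99, 59]) cube([80, 22, 977]);
translate([1139, 99, 59]) cube([80, 22, 977]);
translate([1279, 99, 59]) cube([80, 22, 977]);
translate([1419, 99, 59]) cube([80, 22, 977]);


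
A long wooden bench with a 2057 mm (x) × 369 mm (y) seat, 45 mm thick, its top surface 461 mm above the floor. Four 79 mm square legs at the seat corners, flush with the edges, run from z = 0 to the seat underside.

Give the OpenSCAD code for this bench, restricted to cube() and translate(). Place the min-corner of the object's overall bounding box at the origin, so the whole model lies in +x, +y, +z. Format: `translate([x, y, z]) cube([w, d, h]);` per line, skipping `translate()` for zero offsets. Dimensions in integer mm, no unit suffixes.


// leg_h = 461 − 45 = 416
translate([0, 0, 416]) cube([2057, 369, 45]);
cube([79, 79, 416]);
translate([0, 290, 0]) cube([79, 79, 416]);
translate([1978, 0, 0]) cube([79, 79, 416]);
translate([1978, 290, 0]) cube([79, 79, 416]);


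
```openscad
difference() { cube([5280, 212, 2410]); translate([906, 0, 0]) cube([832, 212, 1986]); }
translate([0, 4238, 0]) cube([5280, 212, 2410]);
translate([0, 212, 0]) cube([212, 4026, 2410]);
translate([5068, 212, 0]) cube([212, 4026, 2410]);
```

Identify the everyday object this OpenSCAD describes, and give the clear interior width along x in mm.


A single room. The interior width is 4856 mm.

Four walls enclosing a rectangle with a door in the front wall — a room. Outside width 5280 minus two 212 mm walls gives 4856 mm.


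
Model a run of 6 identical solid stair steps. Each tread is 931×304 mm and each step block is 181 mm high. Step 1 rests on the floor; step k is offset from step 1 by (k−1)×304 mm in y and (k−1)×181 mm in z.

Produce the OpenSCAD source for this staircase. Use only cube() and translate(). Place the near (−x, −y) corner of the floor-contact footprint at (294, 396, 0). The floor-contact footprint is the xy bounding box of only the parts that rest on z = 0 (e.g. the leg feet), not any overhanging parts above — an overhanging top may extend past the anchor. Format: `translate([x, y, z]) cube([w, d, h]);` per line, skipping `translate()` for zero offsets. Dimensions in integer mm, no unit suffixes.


translate([294, 396, 0]) cube([931, 304, 181]);
translate([294, 700, 181]) cube([931, 304, 181]);
translate([294, 1004, 362]) cube([931, 304, 181]);
translate([294, 1308, 543]) cube([931, 304, 181]);
translate([294, 1612, 724]) cube([931, 304, 181]);
translate([294, 1916, 905]) cube([931, 304, 181]);


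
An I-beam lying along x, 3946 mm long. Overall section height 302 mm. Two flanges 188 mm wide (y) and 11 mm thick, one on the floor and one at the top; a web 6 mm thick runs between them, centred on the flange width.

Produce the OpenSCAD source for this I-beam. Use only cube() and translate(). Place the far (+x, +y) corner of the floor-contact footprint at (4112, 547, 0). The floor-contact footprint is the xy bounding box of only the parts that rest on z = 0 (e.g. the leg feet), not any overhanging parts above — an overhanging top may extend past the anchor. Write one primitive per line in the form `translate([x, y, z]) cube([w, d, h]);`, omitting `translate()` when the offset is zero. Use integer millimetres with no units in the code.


translate([166, 359, 0]) cube([3946, 188, 11]);
translate([166, 450, 11]) cube([3946, 6, 280]);
translate([166, 359, 291]) cube([3946, 188, 11]);


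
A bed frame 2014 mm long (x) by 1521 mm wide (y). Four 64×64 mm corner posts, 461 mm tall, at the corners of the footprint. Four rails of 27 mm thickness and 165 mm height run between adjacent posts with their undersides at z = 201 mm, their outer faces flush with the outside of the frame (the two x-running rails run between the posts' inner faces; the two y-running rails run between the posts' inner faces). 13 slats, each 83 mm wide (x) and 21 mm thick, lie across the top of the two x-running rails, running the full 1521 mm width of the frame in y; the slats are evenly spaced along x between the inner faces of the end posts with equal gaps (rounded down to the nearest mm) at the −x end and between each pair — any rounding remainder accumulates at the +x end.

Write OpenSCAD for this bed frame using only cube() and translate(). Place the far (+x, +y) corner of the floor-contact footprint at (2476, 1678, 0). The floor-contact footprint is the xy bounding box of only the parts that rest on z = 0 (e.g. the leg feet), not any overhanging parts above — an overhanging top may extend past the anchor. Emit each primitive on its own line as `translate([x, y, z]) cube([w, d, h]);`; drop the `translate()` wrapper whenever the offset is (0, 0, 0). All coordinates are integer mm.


// slat z = rail_z + rail_h = 201 + 165 = 366
// slat gap = ⌊(1886 − 13·83) / 14⌋ = 57
translate([462, 157, 0]) cube([64, 64, 461]);
translate([462, 1614, 0]) cube([64, 64, 461]);
translate([2412, 157, 0]) cube([64, 64, 461]);
translate([2412, 1614, 0]) cube([64, 64, 461]);
translate([526, 157, 201]) cube([1886, 27, 165]);
translate([526, 1651, 201]) cube([1886, 27, 165]);
translate([462, 221, 201]) cube([27, 1393, 165]);
translate([2449, 221, 201]) cube([27, 1393, 165]);
translate([583, 157, 366]) cube([83, 1521, 21]);
translate([723, 157, 366]) cube([83, 1521, 21]);
translate([863, 157, 366]) cube([83, 1521, 21]);
translate([1003, 157, 366]) cube([83, 1521, 21]);
translate([1143, 157, 366]) cube([83, 1521, 21]);
translate([1283, 157, 366]) cube([83, 1521, 21]);
translate([1423, 157, 366]) cube([83, 1521, 21]);
translate([1563, 157, 366]) cube([83, 1521, 21]);
translate([1703, 157, 366]) cube([83, 1521, 21]);
translate([1843, 157, 366]) cube([83, 1521, 21]);
translate([1983, 157, 366]) cube([83, 1521, 21]);
translate([2123, 157, 366]) cube([83, 1521, 21]);
translate([2263, 157, 366]) cube([83, 1521, 21]);


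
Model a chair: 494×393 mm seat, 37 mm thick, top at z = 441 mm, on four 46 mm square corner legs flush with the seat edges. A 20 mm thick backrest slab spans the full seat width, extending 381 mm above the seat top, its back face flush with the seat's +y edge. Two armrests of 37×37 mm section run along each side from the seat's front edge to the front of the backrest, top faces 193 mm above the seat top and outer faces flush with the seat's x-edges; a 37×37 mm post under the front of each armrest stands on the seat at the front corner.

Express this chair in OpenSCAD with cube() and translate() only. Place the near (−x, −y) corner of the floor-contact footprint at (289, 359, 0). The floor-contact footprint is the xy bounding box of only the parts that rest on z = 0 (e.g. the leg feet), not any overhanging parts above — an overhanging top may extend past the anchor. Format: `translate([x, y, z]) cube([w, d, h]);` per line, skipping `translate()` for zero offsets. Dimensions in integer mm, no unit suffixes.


translate([289, 359, 404]) cube([494, 393, 37]);
translate([289, 359, 0]) cube([46, 46, 404]);
translate([737, 359, 0]) cube([46, 46, 404]);
translate([289, 706, 0]) cube([46, 46, 404]);
translate([737, 706, 0]) cube([46, 46, 404]);
translate([289, 732, 441]) cube([494, 20, 381]);
translate([289, 359, 597]) cube([37, 373, 37]);
translate([746, 359, 597]) cube([37, 373, 37]);
translate([289, 359, 441]) cube([37, 37, 156]);
translate([746, 359, 441]) cube([37, 37, 156]);


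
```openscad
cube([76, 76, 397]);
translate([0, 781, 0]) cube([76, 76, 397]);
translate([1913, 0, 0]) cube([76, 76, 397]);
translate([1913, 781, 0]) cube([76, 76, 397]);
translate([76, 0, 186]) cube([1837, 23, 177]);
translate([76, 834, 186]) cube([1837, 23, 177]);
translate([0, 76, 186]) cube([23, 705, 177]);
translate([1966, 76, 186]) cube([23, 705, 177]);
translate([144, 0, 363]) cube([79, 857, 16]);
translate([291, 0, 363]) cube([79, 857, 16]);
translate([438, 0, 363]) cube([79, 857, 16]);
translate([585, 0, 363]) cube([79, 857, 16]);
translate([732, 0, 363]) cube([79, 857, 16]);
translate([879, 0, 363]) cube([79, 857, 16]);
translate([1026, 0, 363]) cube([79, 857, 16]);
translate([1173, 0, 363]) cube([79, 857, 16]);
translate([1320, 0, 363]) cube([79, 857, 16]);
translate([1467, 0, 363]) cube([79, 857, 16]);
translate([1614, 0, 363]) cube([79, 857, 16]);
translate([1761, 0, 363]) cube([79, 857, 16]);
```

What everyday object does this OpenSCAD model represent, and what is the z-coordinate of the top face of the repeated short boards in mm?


A bed frame. The slat-top height is 379 mm.

Four posts, four rails, and a row of slats — a bed frame. Slats sit on the rails at z = 186 + 177 = 363; with slat thickness 16, the top is 379 mm.


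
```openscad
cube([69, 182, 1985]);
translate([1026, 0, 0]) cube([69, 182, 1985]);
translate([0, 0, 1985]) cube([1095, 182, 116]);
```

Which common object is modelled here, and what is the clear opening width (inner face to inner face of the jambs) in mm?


A door frame. The clear opening width is 957 mm.

Two 1985 mm tall posts with a header on top — a door frame. The left jamb is 69 mm wide at x = 0; the right jamb starts at x = 1026. The clear opening is 1026 − 69 = 957 mm.


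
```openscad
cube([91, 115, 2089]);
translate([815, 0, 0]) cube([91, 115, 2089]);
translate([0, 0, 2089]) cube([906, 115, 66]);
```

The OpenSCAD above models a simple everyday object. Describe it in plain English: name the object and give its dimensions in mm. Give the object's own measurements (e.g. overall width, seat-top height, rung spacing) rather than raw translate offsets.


A door frame. The clear opening is 724 mm wide and 2089 mm high. Two 91 mm wide jambs, 115 mm deep, stand either side of the opening from the floor to the top of the opening. A 66 mm thick head sits across the top of both jambs, spanning the full outside width of the frame.


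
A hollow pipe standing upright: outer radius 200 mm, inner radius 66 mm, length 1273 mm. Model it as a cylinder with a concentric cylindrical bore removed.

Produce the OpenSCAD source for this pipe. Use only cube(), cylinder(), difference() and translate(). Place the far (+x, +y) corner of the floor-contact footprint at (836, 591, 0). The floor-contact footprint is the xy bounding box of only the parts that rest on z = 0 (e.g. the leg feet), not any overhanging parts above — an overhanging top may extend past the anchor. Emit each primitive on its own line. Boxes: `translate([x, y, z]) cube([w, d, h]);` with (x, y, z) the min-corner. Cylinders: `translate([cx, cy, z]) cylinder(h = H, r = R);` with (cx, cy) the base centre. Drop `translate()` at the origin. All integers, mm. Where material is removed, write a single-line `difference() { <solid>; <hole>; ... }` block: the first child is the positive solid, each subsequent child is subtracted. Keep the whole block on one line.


difference() { translate([636, 391, 0]) cylinder(h = 1273, r = 200); translate([636, 391, 0]) cylinder(h = 1273, r = 66); }


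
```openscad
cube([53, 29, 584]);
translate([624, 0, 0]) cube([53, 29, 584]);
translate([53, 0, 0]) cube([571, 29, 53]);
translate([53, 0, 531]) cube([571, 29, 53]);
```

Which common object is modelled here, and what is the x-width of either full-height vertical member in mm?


A picture frame. The border width is 53 mm.

Four thin pieces enclosing a rectangular opening — a picture frame. The two full-height stiles are 584 mm tall; the top rail sits at z = 531 and is 53 mm tall, so the border above the opening is 584 − 531 = 53 mm, matching the stile x-width.


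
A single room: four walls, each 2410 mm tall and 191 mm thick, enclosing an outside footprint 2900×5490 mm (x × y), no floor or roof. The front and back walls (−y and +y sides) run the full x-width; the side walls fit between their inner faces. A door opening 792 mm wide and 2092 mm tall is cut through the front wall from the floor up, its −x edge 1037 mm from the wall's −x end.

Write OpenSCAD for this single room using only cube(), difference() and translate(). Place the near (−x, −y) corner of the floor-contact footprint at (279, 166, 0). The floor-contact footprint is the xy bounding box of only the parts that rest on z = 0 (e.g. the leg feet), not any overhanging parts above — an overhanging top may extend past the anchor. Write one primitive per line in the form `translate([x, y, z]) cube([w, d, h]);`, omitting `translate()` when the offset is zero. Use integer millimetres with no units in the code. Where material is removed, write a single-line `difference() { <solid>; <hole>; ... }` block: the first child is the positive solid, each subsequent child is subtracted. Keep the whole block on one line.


difference() { translate([279, 166, 0]) cube([2900, 191, 2410]); translate([1316, 166, 0]) cube([792, 191, 2092]); }
translate([279, 5465, 0]) cube([2900, 191, 2410]);
translate([279, 357, 0]) cube([191, 5108, 2410]);
translate([2988, 357, 0]) cube([191, 5108, 2410]);


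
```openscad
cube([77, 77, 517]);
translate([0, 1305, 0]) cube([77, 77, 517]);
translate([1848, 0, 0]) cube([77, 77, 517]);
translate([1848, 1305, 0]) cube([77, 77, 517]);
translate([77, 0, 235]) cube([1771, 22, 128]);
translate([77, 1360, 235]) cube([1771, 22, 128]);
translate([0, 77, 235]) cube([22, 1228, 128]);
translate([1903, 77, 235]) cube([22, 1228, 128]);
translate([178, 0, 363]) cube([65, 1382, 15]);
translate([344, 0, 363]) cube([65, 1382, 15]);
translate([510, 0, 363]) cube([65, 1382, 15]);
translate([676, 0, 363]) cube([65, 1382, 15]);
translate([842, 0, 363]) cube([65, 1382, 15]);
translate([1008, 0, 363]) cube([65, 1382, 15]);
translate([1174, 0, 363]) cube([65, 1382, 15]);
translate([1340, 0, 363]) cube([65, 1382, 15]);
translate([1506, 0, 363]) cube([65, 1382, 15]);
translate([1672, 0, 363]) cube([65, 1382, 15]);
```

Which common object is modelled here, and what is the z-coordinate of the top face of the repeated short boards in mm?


A bed frame. The slat-top height is 378 mm.

Four posts, four rails, and a row of slats — a bed frame. Slats sit on the rails at z = 235 + 128 = 363; with slat thickness 15, the top is 378 mm.


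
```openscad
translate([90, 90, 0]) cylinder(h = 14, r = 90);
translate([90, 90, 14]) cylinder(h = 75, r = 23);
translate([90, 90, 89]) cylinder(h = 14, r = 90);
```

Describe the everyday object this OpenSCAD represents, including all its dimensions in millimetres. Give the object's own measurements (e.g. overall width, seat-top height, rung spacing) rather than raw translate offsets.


A spool: two coaxial disc flanges of radius 90 mm and thickness 14 mm, joined by a core cylinder of radius 23 mm and height 75 mm. The lower flange rests on z = 0 and the three cylinders share a vertical axis.


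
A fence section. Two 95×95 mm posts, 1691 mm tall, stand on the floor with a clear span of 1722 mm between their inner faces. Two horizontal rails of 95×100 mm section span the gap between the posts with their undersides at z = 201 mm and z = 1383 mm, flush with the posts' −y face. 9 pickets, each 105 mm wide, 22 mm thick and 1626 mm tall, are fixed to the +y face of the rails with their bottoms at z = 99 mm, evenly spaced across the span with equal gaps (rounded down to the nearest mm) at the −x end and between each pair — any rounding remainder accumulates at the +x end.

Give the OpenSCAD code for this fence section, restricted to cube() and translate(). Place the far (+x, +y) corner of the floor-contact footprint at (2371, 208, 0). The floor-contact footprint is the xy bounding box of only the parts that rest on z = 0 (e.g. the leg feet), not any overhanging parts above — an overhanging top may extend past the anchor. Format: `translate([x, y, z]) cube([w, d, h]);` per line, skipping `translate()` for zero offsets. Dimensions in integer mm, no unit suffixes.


translate([459, 113, 0]) cube([95, 95, 1691]);
translate([2276, 113, 0]) cube([95, 95, 1691]);
translate([554, 113, 201]) cube([1722, 95, 100]);
translate([554, 113, 1383]) cube([1722, 95, 100]);
translate([631, 208, 99]) cube([105, 22, 1626]);
translate([813, 208, 99]) cube([105, 22, 1626]);
translate([995, 208, 99]) cube([105, 22, 1626]);
translate([1177, 208, 99]) cube([105, 22, 1626]);
translate([1359, 208, 99]) cube([105, 22, 1626]);
translate([1541, 208, 99]) cube([105, 22, 1626]);
translate([1723, 208, 99]) cube([105, 22, 1626]);
translate([1905, 208, 99]) cube([105, 22, 1626]);
translate([2087, 208, 99]) cube([105, 22, 1626]);


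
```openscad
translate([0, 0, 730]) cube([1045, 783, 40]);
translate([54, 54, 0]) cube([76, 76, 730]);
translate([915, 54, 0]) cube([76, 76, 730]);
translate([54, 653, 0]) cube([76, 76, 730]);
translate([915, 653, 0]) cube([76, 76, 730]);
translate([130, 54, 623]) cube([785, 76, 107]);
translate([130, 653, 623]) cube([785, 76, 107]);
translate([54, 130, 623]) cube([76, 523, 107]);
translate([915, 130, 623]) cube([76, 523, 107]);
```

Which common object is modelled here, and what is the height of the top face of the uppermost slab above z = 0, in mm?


A table. The table height is 770 mm.

A 1045×783×40 slab sits at z = 730 on four 76 mm square posts — a table. The top surface is at 730 + 40 = 770 mm.


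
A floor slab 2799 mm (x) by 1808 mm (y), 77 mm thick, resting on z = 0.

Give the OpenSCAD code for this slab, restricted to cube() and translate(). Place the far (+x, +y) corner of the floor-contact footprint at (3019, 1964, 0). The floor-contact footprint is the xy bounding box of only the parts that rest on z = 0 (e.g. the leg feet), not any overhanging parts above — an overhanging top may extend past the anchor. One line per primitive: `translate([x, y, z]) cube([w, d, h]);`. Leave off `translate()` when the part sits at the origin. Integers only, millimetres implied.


translate([220, 156, 0]) cube([2799, 1808, 77]);


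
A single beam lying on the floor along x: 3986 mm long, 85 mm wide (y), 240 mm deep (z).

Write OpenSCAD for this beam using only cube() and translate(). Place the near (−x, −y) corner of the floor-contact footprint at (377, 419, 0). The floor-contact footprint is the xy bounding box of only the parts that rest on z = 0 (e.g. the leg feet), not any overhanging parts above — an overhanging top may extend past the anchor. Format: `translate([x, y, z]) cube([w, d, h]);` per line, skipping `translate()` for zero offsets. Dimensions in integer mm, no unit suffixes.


translate([377, 419, 0]) cube([3986, 85, 240]);


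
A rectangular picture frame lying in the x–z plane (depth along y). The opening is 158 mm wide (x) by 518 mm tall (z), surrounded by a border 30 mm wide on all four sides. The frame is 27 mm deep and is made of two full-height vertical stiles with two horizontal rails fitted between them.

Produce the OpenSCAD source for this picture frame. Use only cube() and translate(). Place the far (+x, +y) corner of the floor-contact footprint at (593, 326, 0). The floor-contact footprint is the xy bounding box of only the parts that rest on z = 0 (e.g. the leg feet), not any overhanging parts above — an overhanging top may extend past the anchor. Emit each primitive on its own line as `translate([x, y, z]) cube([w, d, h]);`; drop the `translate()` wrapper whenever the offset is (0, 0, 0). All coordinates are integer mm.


translate([375, 299, 0]) cube([30, 27, 578]);
translate([563, 299, 0]) cube([30, 27, 578]);
translate([405, 299, 0]) cube([158, 27, 30]);
translate([405, 299, 548]) cube([158, 27, 30]);


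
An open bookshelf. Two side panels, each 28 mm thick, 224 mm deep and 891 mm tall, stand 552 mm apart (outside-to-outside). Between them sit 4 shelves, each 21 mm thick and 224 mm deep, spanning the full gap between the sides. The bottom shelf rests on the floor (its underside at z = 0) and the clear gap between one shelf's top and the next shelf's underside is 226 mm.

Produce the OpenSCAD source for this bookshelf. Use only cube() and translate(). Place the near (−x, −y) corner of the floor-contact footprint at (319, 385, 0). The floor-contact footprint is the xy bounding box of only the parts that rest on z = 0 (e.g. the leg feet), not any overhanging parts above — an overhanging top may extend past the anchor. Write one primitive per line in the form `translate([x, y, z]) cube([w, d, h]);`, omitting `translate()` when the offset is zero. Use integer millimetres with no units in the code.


translate([319, 385, 0]) cube([28, 224, 891]);
translate([843, 385, 0]) cube([28, 224, 891]);
translate([347, 385, 0]) cube([496, 224, 21]);
translate([347, 385, 247]) cube([496, 224, 21]);
translate([347, 385, 494]) cube([496, 224, 21]);
translate([347, 385, 741]) cube([496, 224, 21]);


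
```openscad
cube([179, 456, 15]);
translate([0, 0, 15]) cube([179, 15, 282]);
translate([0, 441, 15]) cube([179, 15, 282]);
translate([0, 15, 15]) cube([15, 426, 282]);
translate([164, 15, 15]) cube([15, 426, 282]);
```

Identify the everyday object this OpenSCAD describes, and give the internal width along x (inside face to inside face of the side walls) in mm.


An open box. The internal width is 149 mm.

A 179×456 base slab with four walls standing on it — an open box. The base is 179 mm wide and the walls are 15 mm thick, so the internal width is 179 − 2 × 15 = 149 mm.


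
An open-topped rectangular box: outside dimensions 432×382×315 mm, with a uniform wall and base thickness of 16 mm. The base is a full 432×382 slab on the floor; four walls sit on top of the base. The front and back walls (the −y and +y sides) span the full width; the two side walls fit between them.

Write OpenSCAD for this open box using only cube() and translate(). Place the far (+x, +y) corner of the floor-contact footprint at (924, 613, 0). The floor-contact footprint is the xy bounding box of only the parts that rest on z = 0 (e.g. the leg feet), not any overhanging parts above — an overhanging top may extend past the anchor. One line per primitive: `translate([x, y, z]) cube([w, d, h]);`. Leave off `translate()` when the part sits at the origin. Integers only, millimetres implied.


translate([492, 231, 0]) cube([432, 382, 16]);
translate([492, 231, 16]) cube([432, 16, 299]);
translate([492, 597, 16]) cube([432, 16, 299]);
translate([492, 247, 16]) cube([16, 350, 299]);
translate([908, 247, 16]) cube([16, 350, 299]);


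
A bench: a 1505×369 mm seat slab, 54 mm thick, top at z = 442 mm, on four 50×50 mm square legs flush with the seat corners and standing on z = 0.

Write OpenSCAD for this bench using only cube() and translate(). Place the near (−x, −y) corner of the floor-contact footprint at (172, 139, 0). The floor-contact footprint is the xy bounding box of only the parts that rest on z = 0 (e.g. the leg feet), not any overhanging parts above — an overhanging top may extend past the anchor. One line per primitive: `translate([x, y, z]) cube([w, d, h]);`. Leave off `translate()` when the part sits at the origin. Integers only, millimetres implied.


translate([172, 139, 388]) cube([1505, 369, 54]);
translate([172, 139, 0]) cube([50, 50, 388]);
translate([172, 458, 0]) cube([50, 50, 388]);
translate([1627, 139, 0]) cube([50, 50, 388]);
translate([1627, 458, 0]) cube([50, 50, 388]);


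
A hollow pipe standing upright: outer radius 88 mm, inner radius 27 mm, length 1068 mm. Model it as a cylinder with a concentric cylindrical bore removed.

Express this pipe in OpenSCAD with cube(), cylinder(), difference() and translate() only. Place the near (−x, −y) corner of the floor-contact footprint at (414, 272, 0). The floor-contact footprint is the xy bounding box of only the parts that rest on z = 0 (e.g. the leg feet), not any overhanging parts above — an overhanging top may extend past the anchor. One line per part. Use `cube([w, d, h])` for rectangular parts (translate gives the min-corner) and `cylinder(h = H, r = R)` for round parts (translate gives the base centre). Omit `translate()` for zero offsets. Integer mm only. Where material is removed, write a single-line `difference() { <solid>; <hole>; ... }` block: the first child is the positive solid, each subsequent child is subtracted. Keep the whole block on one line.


difference() { translate([502, 360, 0]) cylinder(h = 1068, r = 88); translate([502, 360, 0]) cylinder(h = 1068, r = 27); }


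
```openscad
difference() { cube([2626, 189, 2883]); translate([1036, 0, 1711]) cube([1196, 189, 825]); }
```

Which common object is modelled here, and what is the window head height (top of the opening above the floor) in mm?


A wall with a window opening. The window head height is 2536 mm.

A wall with a rectangular opening subtracted — a window. Sill at z = 1711, opening 825 mm tall, so the head is at 1711 + 825 = 2536 mm.


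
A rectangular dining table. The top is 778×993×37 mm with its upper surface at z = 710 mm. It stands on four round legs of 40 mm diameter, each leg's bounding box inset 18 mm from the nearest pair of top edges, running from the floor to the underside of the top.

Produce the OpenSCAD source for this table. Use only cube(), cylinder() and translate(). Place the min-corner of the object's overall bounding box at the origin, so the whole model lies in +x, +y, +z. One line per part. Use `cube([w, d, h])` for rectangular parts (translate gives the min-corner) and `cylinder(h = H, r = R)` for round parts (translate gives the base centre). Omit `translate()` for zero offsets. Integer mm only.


// leg_h = 710 - 37 = 673
translate([0, 0, 673]) cube([778, 993, 37]);
translate([38, 38, 0]) cylinder(h = 673, r = 20);
translate([740, 38, 0]) cylinder(h = 673, r = 20);
translate([38, 955, 0]) cylinder(h = 673, r = 20);
translate([740, 955, 0]) cylinder(h = 673, r = 20);


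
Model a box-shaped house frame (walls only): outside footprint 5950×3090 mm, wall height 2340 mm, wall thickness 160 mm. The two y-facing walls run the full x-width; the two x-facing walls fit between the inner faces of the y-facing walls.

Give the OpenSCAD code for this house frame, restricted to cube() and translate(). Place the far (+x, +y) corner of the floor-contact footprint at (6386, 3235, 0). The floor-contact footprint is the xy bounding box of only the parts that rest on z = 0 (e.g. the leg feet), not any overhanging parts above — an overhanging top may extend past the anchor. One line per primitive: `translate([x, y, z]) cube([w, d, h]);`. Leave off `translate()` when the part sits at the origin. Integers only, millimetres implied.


translate([436, 145, 0]) cube([5950, 160, 2340]);
translate([436, 3075, 0]) cube([5950, 160, 2340]);
translate([436, 305, 0]) cube([160, 2770, 2340]);
translate([6226, 305, 0]) cube([160, 2770, 2340]);


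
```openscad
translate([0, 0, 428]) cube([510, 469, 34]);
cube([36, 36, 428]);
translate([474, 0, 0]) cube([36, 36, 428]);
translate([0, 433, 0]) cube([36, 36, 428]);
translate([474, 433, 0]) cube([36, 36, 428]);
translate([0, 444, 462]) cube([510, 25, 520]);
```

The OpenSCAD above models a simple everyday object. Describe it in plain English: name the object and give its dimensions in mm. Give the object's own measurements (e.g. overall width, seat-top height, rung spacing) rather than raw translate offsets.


A chair. The seat is a 510×469×34 mm slab with its top at z = 462 mm, on four 36×36 mm corner legs (flush with the seat edges, standing on z = 0). A flat backrest 25 mm thick, 520 mm tall, spans the full seat width and rises from the seat top along its +y edge, rear face flush with the rear of the seat.


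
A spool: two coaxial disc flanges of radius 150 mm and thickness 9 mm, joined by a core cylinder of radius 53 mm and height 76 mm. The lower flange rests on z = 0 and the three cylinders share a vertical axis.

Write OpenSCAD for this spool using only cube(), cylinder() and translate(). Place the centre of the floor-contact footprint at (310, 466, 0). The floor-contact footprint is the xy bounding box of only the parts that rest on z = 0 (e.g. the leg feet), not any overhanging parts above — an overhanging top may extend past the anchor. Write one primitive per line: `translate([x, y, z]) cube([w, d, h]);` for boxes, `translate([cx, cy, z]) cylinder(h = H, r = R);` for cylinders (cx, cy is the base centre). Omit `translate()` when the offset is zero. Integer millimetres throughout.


translate([310, 466, 0]) cylinder(h = 9, r = 150);
translate([310, 466, 9]) cylinder(h = 76, r = 53);
translate([310, 466, 85]) cylinder(h = 9, r = 150);


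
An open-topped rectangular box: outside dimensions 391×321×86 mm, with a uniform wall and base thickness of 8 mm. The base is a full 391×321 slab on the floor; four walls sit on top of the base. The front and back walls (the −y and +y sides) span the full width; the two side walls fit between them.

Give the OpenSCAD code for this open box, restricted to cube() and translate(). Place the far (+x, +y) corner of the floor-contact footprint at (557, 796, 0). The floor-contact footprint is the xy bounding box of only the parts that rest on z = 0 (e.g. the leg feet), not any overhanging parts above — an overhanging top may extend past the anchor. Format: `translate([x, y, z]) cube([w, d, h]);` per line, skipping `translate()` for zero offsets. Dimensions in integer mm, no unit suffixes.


translate([166, 475, 0]) cube([391, 321, 8]);
translate([166, 475, 8]) cube([391, 8, 78]);
translate([166, 788, 8]) cube([391, 8, 78]);
translate([166, 483, 8]) cube([8, 305, 78]);
translate([549, 483, 8]) cube([8, 305, 78]);


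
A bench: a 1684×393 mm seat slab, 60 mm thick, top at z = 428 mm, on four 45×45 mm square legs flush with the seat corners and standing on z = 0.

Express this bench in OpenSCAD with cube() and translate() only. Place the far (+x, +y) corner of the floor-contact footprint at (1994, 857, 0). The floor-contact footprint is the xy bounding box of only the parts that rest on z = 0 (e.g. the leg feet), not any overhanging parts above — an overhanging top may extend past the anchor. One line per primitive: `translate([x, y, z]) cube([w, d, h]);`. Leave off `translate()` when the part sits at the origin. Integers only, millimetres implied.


translate([310, 464, 368]) cube([1684, 393, 60]);
translate([310, 464, 0]) cube([45, 45, 368]);
translate([310, 812, 0]) cube([45, 45, 368]);
translate([1949, 464, 0]) cube([45, 45, 368]);
translate([1949, 812, 0]) cube([45, 45, 368]);


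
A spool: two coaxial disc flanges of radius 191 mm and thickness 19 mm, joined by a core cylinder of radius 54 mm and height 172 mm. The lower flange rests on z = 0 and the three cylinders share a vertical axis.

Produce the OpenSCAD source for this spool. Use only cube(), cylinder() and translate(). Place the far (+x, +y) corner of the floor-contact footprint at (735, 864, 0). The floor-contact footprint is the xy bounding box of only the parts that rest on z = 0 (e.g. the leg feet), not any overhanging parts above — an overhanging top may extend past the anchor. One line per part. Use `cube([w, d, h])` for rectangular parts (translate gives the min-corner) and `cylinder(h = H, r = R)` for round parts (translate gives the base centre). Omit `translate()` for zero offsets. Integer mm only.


translate([544, 673, 0]) cylinder(h = 19, r = 191);
translate([544, 673, 19]) cylinder(h = 172, r = 54);
translate([544, 673, 191]) cylinder(h = 19, r = 191);


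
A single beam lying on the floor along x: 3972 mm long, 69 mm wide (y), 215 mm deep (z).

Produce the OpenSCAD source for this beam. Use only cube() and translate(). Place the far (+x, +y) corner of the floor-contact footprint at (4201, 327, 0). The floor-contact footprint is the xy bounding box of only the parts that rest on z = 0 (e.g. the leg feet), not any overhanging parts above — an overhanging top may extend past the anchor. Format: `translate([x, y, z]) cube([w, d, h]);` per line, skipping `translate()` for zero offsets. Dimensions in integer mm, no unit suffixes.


translate([229, 258, 0]) cube([3972, 69, 215]);


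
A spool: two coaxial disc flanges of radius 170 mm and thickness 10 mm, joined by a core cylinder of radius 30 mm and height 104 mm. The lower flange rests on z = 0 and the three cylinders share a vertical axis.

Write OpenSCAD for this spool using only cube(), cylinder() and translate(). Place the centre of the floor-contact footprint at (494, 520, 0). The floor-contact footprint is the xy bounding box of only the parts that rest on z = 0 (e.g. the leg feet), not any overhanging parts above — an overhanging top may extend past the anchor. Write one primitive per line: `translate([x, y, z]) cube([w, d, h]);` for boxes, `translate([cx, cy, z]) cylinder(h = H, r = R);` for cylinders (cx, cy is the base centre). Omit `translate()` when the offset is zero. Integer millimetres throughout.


translate([494, 520, 0]) cylinder(h = 10, r = 170);
translate([494, 520, 10]) cylinder(h = 104, r = 30);
translate([494, 520, 114]) cylinder(h = 10, r = 170);


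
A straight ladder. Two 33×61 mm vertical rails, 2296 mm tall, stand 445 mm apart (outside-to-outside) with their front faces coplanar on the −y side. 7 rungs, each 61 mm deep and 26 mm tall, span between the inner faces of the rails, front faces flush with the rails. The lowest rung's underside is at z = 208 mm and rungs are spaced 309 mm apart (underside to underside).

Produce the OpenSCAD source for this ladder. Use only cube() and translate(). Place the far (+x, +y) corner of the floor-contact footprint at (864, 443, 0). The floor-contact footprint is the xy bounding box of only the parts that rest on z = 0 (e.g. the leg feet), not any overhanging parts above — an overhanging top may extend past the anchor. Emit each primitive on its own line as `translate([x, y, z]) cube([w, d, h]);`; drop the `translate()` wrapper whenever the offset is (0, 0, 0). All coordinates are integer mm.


translate([419, 382, 0]) cube([33, 61, 2296]);
translate([831, 382, 0]) cube([33, 61, 2296]);
translate([452, 382, 208]) cube([379, 61, 26]);
translate([452, 382, 517]) cube([379, 61, 26]);
translate([452, 382, 826]) cube([379, 61, 26]);
translate([452, 382, 1135]) cube([379, 61, 26]);
translate([452, 382, 1444]) cube([379, 61, 26]);
translate([452, 382, 1753]) cube([379, 61, 26]);
translate([452, 382, 2062]) cube([379, 61, 26]);
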